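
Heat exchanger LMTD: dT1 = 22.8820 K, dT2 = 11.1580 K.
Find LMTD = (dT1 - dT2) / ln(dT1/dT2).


dT1/dT2 = 2.0507
ln(dT1/dT2) = 0.7182
LMTD = 11.7240 / 0.7182 = 16.3243 K

16.3243 K


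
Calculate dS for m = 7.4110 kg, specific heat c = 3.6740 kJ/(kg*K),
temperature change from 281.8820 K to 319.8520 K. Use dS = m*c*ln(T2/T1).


T2/T1 = 1.1347
ln(T2/T1) = 0.1264
dS = 7.4110 * 3.6740 * 0.1264 = 3.4408 kJ/K

3.4408 kJ/K


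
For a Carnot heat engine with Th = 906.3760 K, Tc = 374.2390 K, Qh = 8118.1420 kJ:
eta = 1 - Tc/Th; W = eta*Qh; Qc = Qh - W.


eta = 1 - 374.2390/906.3760 = 0.5871
W = 0.5871 * 8118.1420 = 4766.1939 kJ
Qc = 8118.1420 - 4766.1939 = 3351.9481 kJ

eta = 58.7104%, W = 4766.1939 kJ, Qc = 3351.9481 kJ


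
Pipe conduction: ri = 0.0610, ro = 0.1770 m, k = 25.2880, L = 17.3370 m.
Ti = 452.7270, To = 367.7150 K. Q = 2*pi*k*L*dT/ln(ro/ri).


dT = 85.0120 K
ln(ro/ri) = 1.0653
Q = 2*pi*25.2880*17.3370*85.0120 / 1.0653 = 219829.7393 W

219829.7393 W


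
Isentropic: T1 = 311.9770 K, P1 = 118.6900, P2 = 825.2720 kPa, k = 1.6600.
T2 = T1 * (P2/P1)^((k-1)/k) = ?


(k-1)/k = 0.3976
(P2/P1)^exp = 2.1619
T2 = 311.9770 * 2.1619 = 674.4759 K

674.4759 K


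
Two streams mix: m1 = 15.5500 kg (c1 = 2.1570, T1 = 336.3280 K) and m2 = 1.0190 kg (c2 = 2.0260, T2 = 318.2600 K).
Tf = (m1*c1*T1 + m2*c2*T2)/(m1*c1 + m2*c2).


num = 11937.9410
den = 35.6058
Tf = 335.2804 K

335.2804 K


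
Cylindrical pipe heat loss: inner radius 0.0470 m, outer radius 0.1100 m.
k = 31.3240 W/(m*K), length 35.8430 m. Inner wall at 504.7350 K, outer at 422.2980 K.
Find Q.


dT = 82.4370 K
ln(ro/ri) = 0.8503
Q = 2*pi*31.3240*35.8430*82.4370 / 0.8503 = 683903.3035 W

683903.3035 W


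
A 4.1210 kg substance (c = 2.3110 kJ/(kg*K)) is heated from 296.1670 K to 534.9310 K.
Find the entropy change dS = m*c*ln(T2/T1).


T2/T1 = 1.8062
ln(T2/T1) = 0.5912
dS = 4.1210 * 2.3110 * 0.5912 = 5.6305 kJ/K

5.6305 kJ/K


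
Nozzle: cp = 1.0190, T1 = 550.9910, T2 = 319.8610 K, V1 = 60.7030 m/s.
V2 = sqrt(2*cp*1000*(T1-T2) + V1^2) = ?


dT = 231.1300 K
2*cp*1000*dT = 471042.9400
V1^2 = 3684.8542
V2 = sqrt(474727.7942) = 689.0049 m/s

689.0049 m/s


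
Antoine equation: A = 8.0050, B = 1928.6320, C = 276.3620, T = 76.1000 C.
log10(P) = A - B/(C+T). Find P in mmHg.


C+T = 352.4620
B/(C+T) = 5.4719
log10(P) = 8.0050 - 5.4719 = 2.5331
P = 10^2.5331 = 341.2822 mmHg

341.2822 mmHg


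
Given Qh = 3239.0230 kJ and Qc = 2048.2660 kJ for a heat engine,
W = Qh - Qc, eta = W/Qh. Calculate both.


W = 3239.0230 - 2048.2660 = 1190.7570 kJ
eta = 1190.7570 / 3239.0230 = 0.3676 = 36.7628%

W = 1190.7570 kJ, eta = 36.7628%


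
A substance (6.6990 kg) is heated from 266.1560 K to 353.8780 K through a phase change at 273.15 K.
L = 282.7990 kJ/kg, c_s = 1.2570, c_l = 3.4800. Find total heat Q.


Q1 (sensible, solid) = 6.6990 * 1.2570 * 6.9940 = 58.8940 kJ
Q2 (latent) = 6.6990 * 282.7990 = 1894.4705 kJ
Q3 (sensible, liquid) = 6.6990 * 3.4800 * 80.7280 = 1881.9731 kJ
Q_total = 3835.3376 kJ

3835.3376 kJ


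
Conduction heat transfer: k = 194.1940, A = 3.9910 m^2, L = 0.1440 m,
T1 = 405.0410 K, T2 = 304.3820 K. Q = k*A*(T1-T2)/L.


dT = 100.6590 K
Q = 194.1940 * 3.9910 * 100.6590 / 0.1440 = 541760.8960 W

541760.8960 W


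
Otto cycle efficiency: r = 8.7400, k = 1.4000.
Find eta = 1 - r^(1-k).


r^(k-1) = 2.3802
eta = 1 - 1/2.3802 = 0.5799 = 57.9859%

57.9859%


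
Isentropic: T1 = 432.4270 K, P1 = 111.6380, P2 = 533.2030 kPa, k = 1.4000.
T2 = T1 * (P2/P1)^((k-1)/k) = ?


(k-1)/k = 0.2857
(P2/P1)^exp = 1.5632
T2 = 432.4270 * 1.5632 = 675.9831 K

675.9831 K


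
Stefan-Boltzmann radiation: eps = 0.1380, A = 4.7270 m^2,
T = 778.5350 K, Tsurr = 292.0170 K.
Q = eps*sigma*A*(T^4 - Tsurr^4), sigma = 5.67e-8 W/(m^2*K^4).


T^4 = 3.6738e+11
Tsurr^4 = 7.2716e+09
Q = 0.1380 * 5.67e-8 * 4.7270 * 3.6011e+11 = 13319.1940 W

13319.1940 W


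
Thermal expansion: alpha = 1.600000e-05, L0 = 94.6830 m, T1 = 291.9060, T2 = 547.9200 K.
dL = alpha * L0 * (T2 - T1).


dT = 256.0140 K
dL = 1.600000e-05 * 94.6830 * 256.0140 = 0.387843 m
L_final = 95.070843 m

dL = 0.387843 m


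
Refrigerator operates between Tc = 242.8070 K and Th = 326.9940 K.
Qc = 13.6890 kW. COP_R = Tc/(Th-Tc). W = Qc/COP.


COP = 242.8070 / 84.1870 = 2.8841
W = 13.6890 / 2.8841 = 4.7463 kW

COP = 2.8841, W = 4.7463 kW


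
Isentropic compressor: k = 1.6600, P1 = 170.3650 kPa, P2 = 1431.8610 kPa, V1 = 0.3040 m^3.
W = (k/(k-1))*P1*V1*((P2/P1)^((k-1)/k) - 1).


(k-1)/k = 0.3976
(P2/P1)^exp = 2.3312
W = 2.5152 * 170.3650 * 0.3040 * (2.3312 - 1) = 173.4056 kJ

173.4056 kJ


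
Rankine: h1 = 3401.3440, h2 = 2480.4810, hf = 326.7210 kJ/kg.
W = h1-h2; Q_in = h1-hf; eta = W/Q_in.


W = 920.8630 kJ/kg
Q_in = 3074.6230 kJ/kg
eta = 0.2995 = 29.9504%

eta = 29.9504%


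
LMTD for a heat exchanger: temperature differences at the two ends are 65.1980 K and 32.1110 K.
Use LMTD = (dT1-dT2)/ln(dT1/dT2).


dT1/dT2 = 2.0304
ln(dT1/dT2) = 0.7082
LMTD = 33.0870 / 0.7082 = 46.7179 K

46.7179 K


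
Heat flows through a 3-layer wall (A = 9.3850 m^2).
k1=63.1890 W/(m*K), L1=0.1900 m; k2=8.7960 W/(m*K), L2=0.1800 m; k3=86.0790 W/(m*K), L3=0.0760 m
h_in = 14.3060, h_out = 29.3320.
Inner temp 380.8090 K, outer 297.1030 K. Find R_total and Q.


R_conv_in = 1/(14.3060*9.3850) = 0.0074
R_1 = 0.1900/(63.1890*9.3850) = 0.0003
R_2 = 0.1800/(8.7960*9.3850) = 0.0022
R_3 = 0.0760/(86.0790*9.3850) = 9.4077e-05
R_conv_out = 1/(29.3320*9.3850) = 0.0036
R_total = 0.0137 K/W
Q = 83.7060 / 0.0137 = 6120.7662 W

R_total = 0.0137 K/W, Q = 6120.7662 W


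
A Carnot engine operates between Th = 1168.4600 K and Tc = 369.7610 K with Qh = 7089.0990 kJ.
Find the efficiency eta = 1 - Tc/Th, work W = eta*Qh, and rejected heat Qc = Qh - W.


eta = 1 - 369.7610/1168.4600 = 0.6835
W = 0.6835 * 7089.0990 = 4845.7425 kJ
Qc = 7089.0990 - 4845.7425 = 2243.3565 kJ

eta = 68.3548%, W = 4845.7425 kJ, Qc = 2243.3565 kJ


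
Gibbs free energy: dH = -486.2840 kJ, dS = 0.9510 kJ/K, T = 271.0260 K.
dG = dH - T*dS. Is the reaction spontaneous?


T*dS = 271.0260 * 0.9510 = 257.7457 kJ
dG = -486.2840 - 257.7457 = -744.0297 kJ (spontaneous)

dG = -744.0297 kJ, spontaneous


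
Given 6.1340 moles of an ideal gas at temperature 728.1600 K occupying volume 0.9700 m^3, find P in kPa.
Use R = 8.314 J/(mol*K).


P = nRT/V = 6.1340 * 8.314 * 728.1600 / 0.9700
= 37134.7590 / 0.9700 = 38283.2567 Pa = 38.2833 kPa

38.2833 kPa


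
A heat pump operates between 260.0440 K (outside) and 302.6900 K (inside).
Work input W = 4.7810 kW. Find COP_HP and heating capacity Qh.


COP = 302.6900 / 42.6460 = 7.0977
Qh = 7.0977 * 4.7810 = 33.9343 kW

COP = 7.0977, Qh = 33.9343 kW


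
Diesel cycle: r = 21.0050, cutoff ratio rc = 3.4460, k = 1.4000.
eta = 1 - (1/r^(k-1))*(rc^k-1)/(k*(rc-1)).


r^(k-1) = 3.3801
rc^k = 5.6525
eta = 0.5980 = 59.8048%

59.8048%


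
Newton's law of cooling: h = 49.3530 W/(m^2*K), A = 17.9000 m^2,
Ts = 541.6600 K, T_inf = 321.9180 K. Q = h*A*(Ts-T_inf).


dT = 219.7420 K
Q = 49.3530 * 17.9000 * 219.7420 = 194124.1920 W

194124.1920 W


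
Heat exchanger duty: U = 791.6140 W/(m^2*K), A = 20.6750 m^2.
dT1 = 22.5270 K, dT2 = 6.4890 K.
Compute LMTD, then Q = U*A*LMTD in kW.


LMTD = 12.8860 K
Q = 791.6140 * 20.6750 * 12.8860 = 210900.3253 W = 210.9003 kW

210.9003 kW


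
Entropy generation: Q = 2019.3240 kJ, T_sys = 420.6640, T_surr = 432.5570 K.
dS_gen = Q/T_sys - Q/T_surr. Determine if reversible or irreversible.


dS_sys = 2019.3240/420.6640 = 4.8003 kJ/K
dS_surr = -2019.3240/432.5570 = -4.6683 kJ/K
dS_gen = 4.8003 - 4.6683 = 0.1320 kJ/K (irreversible)

dS_gen = 0.1320 kJ/K, irreversible


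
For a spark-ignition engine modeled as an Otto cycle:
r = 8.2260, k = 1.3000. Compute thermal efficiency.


r^(k-1) = 1.8817
eta = 1 - 1/1.8817 = 0.4686 = 46.8573%

46.8573%


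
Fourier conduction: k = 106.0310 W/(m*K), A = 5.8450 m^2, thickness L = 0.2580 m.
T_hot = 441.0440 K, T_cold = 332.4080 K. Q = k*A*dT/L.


dT = 108.6360 K
Q = 106.0310 * 5.8450 * 108.6360 / 0.2580 = 260958.4916 W

260958.4916 W


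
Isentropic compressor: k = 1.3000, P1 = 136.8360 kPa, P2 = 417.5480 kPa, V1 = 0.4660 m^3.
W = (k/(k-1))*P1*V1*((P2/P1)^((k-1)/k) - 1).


(k-1)/k = 0.2308
(P2/P1)^exp = 1.2936
W = 4.3333 * 136.8360 * 0.4660 * (1.2936 - 1) = 81.1343 kJ

81.1343 kJ


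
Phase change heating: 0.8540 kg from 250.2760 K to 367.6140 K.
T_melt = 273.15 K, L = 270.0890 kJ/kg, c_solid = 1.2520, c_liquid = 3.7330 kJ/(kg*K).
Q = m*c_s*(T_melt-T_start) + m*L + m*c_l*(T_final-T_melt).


Q1 (sensible, solid) = 0.8540 * 1.2520 * 22.8740 = 24.4571 kJ
Q2 (latent) = 0.8540 * 270.0890 = 230.6560 kJ
Q3 (sensible, liquid) = 0.8540 * 3.7330 * 94.4640 = 301.1495 kJ
Q_total = 556.2626 kJ

556.2626 kJ


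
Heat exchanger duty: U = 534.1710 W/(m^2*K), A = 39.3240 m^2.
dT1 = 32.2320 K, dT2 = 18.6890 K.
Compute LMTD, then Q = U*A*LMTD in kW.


LMTD = 24.8484 K
Q = 534.1710 * 39.3240 * 24.8484 = 521959.4223 W = 521.9594 kW

521.9594 kW


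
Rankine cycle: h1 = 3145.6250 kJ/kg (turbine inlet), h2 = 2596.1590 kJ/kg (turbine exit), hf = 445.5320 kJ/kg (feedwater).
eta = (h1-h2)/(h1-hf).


W = 549.4660 kJ/kg
Q_in = 2700.0930 kJ/kg
eta = 0.2035 = 20.3499%

eta = 20.3499%


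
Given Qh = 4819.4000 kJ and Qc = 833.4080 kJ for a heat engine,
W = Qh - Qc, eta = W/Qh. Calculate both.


W = 4819.4000 - 833.4080 = 3985.9920 kJ
eta = 3985.9920 / 4819.4000 = 0.8271 = 82.7072%

W = 3985.9920 kJ, eta = 82.7072%


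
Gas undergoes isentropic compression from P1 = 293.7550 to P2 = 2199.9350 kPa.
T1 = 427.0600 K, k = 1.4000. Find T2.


(k-1)/k = 0.2857
(P2/P1)^exp = 1.7776
T2 = 427.0600 * 1.7776 = 759.1446 K

759.1446 K


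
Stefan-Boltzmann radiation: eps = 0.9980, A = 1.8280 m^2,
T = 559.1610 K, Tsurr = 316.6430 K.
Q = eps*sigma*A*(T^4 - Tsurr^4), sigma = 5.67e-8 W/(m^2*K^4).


T^4 = 9.7757e+10
Tsurr^4 = 1.0053e+10
Q = 0.9980 * 5.67e-8 * 1.8280 * 8.7704e+10 = 9072.1584 W

9072.1584 W


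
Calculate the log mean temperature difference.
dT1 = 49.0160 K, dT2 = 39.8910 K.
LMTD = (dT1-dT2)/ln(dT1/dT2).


dT1/dT2 = 1.2287
ln(dT1/dT2) = 0.2060
LMTD = 9.1250 / 0.2060 = 44.2970 K

44.2970 K


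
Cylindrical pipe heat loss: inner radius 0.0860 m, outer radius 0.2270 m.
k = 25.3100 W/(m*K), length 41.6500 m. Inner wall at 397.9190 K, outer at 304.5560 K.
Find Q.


dT = 93.3630 K
ln(ro/ri) = 0.9706
Q = 2*pi*25.3100*41.6500*93.3630 / 0.9706 = 637118.6424 W

637118.6424 W


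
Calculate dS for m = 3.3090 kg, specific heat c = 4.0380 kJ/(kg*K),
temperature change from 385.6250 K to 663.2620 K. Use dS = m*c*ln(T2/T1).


T2/T1 = 1.7200
ln(T2/T1) = 0.5423
dS = 3.3090 * 4.0380 * 0.5423 = 7.2461 kJ/K

7.2461 kJ/K


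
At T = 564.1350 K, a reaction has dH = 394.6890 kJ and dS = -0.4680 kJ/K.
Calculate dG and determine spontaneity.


T*dS = 564.1350 * -0.4680 = -264.0152 kJ
dG = 394.6890 + 264.0152 = 658.7042 kJ (non-spontaneous)

dG = 658.7042 kJ, non-spontaneous


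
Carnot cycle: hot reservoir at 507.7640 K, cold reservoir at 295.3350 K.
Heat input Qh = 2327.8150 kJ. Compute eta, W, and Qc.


eta = 1 - 295.3350/507.7640 = 0.4184
W = 0.4184 * 2327.8150 = 973.8686 kJ
Qc = 2327.8150 - 973.8686 = 1353.9464 kJ

eta = 41.8362%, W = 973.8686 kJ, Qc = 1353.9464 kJ


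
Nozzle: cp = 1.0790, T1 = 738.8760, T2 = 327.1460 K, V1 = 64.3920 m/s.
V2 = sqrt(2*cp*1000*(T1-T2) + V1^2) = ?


dT = 411.7300 K
2*cp*1000*dT = 888513.3400
V1^2 = 4146.3297
V2 = sqrt(892659.6697) = 944.8067 m/s

944.8067 m/s


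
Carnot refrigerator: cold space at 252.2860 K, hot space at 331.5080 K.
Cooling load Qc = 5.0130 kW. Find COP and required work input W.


COP = 252.2860 / 79.2220 = 3.1845
W = 5.0130 / 3.1845 = 1.5742 kW

COP = 3.1845, W = 1.5742 kW


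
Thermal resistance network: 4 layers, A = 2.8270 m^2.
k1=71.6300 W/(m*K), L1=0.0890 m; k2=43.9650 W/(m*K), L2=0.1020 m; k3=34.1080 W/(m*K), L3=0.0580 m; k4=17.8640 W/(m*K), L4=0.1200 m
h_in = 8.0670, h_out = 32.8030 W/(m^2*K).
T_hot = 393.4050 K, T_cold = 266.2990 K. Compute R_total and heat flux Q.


R_conv_in = 1/(8.0670*2.8270) = 0.0438
R_1 = 0.0890/(71.6300*2.8270) = 0.0004
R_2 = 0.1020/(43.9650*2.8270) = 0.0008
R_3 = 0.0580/(34.1080*2.8270) = 0.0006
R_4 = 0.1200/(17.8640*2.8270) = 0.0024
R_conv_out = 1/(32.8030*2.8270) = 0.0108
R_total = 0.0589 K/W
Q = 127.1060 / 0.0589 = 2159.0733 W

R_total = 0.0589 K/W, Q = 2159.0733 W


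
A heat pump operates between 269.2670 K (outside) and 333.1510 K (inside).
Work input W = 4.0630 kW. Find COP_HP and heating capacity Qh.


COP = 333.1510 / 63.8840 = 5.2149
Qh = 5.2149 * 4.0630 = 21.1883 kW

COP = 5.2149, Qh = 21.1883 kW


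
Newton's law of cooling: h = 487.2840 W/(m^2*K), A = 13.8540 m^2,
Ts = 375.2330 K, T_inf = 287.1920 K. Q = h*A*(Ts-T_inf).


dT = 88.0410 K
Q = 487.2840 * 13.8540 * 88.0410 = 594350.0473 W

594350.0473 W


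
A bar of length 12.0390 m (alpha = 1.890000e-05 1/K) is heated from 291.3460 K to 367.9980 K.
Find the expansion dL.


dT = 76.6520 K
dL = 1.890000e-05 * 12.0390 * 76.6520 = 0.017441 m
L_final = 12.056441 m

dL = 0.017441 m


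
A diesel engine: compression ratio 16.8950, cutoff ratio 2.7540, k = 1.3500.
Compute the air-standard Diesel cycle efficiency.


r^(k-1) = 2.6898
rc^k = 3.9260
eta = 0.5406 = 54.0594%

54.0594%


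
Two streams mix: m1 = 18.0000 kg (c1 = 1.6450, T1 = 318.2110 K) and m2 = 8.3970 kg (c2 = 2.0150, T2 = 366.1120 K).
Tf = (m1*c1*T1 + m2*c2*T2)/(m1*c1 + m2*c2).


num = 15616.8263
den = 46.5300
Tf = 335.6295 K

335.6295 K


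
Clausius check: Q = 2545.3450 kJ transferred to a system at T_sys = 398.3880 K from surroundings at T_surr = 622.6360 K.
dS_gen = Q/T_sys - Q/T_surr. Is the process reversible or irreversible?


dS_sys = 2545.3450/398.3880 = 6.3891 kJ/K
dS_surr = -2545.3450/622.6360 = -4.0880 kJ/K
dS_gen = 6.3891 - 4.0880 = 2.3011 kJ/K (irreversible)

dS_gen = 2.3011 kJ/K, irreversible


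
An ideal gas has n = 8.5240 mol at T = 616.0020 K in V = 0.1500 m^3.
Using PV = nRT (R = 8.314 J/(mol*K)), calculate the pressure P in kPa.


P = nRT/V = 8.5240 * 8.314 * 616.0020 / 0.1500
= 43655.1599 / 0.1500 = 291034.3994 Pa = 291.0344 kPa

291.0344 kPa


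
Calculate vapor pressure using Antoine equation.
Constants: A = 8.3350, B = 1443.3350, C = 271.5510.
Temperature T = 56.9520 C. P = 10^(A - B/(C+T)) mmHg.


C+T = 328.5030
B/(C+T) = 4.3937
log10(P) = 8.3350 - 4.3937 = 3.9413
P = 10^3.9413 = 8736.2746 mmHg

8736.2746 mmHg


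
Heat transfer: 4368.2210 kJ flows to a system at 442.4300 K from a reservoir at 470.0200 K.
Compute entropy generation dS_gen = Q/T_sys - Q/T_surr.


dS_sys = 4368.2210/442.4300 = 9.8732 kJ/K
dS_surr = -4368.2210/470.0200 = -9.2937 kJ/K
dS_gen = 9.8732 - 9.2937 = 0.5796 kJ/K (irreversible)

dS_gen = 0.5796 kJ/K, irreversible


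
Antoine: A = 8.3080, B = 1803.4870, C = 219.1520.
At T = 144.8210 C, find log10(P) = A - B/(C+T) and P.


C+T = 363.9730
B/(C+T) = 4.9550
log10(P) = 8.3080 - 4.9550 = 3.3530
P = 10^3.3530 = 2254.2280 mmHg

2254.2280 mmHg


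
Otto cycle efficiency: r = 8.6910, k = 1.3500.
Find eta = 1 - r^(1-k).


r^(k-1) = 2.1314
eta = 1 - 1/2.1314 = 0.5308 = 53.0835%

53.0835%


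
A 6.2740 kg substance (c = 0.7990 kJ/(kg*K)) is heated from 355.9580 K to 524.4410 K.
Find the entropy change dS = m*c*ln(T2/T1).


T2/T1 = 1.4733
ln(T2/T1) = 0.3875
dS = 6.2740 * 0.7990 * 0.3875 = 1.9426 kJ/K

1.9426 kJ/K


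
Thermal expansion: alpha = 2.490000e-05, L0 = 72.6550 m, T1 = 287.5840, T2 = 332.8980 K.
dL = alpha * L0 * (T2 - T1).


dT = 45.3140 K
dL = 2.490000e-05 * 72.6550 * 45.3140 = 0.081978 m
L_final = 72.736978 m

dL = 0.081978 m


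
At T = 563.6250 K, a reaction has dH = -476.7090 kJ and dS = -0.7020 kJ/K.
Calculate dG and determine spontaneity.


T*dS = 563.6250 * -0.7020 = -395.6647 kJ
dG = -476.7090 + 395.6647 = -81.0443 kJ (spontaneous)

dG = -81.0443 kJ, spontaneous


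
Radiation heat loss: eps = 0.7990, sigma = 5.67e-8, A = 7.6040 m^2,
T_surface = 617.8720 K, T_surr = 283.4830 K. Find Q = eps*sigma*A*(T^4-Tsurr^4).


T^4 = 1.4575e+11
Tsurr^4 = 6.4581e+09
Q = 0.7990 * 5.67e-8 * 7.6040 * 1.3929e+11 = 47982.4565 W

47982.4565 W


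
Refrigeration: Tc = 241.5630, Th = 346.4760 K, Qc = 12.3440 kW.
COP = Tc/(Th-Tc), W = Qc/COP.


COP = 241.5630 / 104.9130 = 2.3025
W = 12.3440 / 2.3025 = 5.3611 kW

COP = 2.3025, W = 5.3611 kW


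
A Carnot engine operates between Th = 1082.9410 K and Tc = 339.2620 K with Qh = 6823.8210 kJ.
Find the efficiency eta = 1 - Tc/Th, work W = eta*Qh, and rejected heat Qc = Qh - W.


eta = 1 - 339.2620/1082.9410 = 0.6867
W = 0.6867 * 6823.8210 = 4686.0654 kJ
Qc = 6823.8210 - 4686.0654 = 2137.7556 kJ

eta = 68.6722%, W = 4686.0654 kJ, Qc = 2137.7556 kJ


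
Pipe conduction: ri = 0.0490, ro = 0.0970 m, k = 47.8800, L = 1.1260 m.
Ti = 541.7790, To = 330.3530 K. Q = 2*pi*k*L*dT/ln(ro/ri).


dT = 211.4260 K
ln(ro/ri) = 0.6829
Q = 2*pi*47.8800*1.1260*211.4260 / 0.6829 = 104876.8436 W

104876.8436 W


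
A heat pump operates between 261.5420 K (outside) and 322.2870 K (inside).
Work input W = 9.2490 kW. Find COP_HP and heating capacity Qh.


COP = 322.2870 / 60.7450 = 5.3056
Qh = 5.3056 * 9.2490 = 49.0712 kW

COP = 5.3056, Qh = 49.0712 kW


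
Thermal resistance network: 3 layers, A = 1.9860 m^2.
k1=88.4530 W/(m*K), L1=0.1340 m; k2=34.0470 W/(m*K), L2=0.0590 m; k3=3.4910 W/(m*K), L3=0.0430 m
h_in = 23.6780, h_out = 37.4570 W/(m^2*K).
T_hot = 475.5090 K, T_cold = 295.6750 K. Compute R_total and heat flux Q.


R_conv_in = 1/(23.6780*1.9860) = 0.0213
R_1 = 0.1340/(88.4530*1.9860) = 0.0008
R_2 = 0.0590/(34.0470*1.9860) = 0.0009
R_3 = 0.0430/(3.4910*1.9860) = 0.0062
R_conv_out = 1/(37.4570*1.9860) = 0.0134
R_total = 0.0425 K/W
Q = 179.8340 / 0.0425 = 4226.8416 W

R_total = 0.0425 K/W, Q = 4226.8416 W


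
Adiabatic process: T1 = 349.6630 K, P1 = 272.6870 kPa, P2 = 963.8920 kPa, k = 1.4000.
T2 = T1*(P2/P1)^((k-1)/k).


(k-1)/k = 0.2857
(P2/P1)^exp = 1.4344
T2 = 349.6630 * 1.4344 = 501.5625 K

501.5625 K


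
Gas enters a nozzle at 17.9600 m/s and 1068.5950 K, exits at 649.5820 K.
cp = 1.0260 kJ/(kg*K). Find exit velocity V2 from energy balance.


dT = 419.0130 K
2*cp*1000*dT = 859814.6760
V1^2 = 322.5616
V2 = sqrt(860137.2376) = 927.4358 m/s

927.4358 m/s


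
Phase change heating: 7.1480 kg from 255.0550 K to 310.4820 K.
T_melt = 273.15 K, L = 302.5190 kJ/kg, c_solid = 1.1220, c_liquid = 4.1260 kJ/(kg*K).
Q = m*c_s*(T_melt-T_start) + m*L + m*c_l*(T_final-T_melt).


Q1 (sensible, solid) = 7.1480 * 1.1220 * 18.0950 = 145.1229 kJ
Q2 (latent) = 7.1480 * 302.5190 = 2162.4058 kJ
Q3 (sensible, liquid) = 7.1480 * 4.1260 * 37.3320 = 1101.0195 kJ
Q_total = 3408.5483 kJ

3408.5483 kJ


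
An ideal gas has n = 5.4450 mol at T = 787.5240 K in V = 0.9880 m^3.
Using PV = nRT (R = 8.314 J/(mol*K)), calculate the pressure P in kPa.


P = nRT/V = 5.4450 * 8.314 * 787.5240 / 0.9880
= 35650.9988 / 0.9880 = 36084.0069 Pa = 36.0840 kPa

36.0840 kPa


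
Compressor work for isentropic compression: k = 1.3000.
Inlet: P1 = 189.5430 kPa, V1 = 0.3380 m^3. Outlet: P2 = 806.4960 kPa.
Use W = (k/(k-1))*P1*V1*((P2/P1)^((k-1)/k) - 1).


(k-1)/k = 0.2308
(P2/P1)^exp = 1.3968
W = 4.3333 * 189.5430 * 0.3380 * (1.3968 - 1) = 110.1543 kJ

110.1543 kJ


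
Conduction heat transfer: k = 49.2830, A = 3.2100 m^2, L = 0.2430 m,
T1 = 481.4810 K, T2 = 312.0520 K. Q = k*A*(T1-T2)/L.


dT = 169.4290 K
Q = 49.2830 * 3.2100 * 169.4290 / 0.2430 = 110302.0650 W

110302.0650 W


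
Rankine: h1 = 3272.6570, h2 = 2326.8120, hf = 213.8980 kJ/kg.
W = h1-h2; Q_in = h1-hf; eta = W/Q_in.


W = 945.8450 kJ/kg
Q_in = 3058.7590 kJ/kg
eta = 0.3092 = 30.9225%

eta = 30.9225%


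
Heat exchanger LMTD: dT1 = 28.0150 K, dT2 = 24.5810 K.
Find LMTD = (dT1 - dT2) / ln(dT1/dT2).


dT1/dT2 = 1.1397
ln(dT1/dT2) = 0.1308
LMTD = 3.4340 / 0.1308 = 26.2606 K

26.2606 K


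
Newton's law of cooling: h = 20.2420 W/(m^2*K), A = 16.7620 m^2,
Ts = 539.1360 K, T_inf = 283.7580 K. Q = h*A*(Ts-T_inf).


dT = 255.3780 K
Q = 20.2420 * 16.7620 * 255.3780 = 86648.8371 W

86648.8371 W


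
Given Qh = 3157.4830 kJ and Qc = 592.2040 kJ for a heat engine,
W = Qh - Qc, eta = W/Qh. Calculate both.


W = 3157.4830 - 592.2040 = 2565.2790 kJ
eta = 2565.2790 / 3157.4830 = 0.8124 = 81.2444%

W = 2565.2790 kJ, eta = 81.2444%


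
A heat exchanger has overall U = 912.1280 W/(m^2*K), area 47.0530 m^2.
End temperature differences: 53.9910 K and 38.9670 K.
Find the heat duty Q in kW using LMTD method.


LMTD = 46.0714 K
Q = 912.1280 * 47.0530 * 46.0714 = 1977310.6691 W = 1977.3107 kW

1977.3107 kW


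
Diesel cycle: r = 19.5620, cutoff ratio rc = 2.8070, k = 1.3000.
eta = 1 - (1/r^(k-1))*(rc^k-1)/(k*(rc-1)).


r^(k-1) = 2.4402
rc^k = 3.8257
eta = 0.5070 = 50.7046%

50.7046%


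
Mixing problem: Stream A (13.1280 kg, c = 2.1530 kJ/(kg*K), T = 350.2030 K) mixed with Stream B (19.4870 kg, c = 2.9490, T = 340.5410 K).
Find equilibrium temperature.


num = 29468.2673
den = 85.7317
Tf = 343.7264 K

343.7264 K


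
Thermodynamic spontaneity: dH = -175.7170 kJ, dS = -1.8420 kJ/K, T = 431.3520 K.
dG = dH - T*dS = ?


T*dS = 431.3520 * -1.8420 = -794.5504 kJ
dG = -175.7170 + 794.5504 = 618.8334 kJ (non-spontaneous)

dG = 618.8334 kJ, non-spontaneous


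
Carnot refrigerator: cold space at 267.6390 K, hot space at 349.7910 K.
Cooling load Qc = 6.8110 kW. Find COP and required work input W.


COP = 267.6390 / 82.1520 = 3.2579
W = 6.8110 / 3.2579 = 2.0906 kW

COP = 3.2579, W = 2.0906 kW


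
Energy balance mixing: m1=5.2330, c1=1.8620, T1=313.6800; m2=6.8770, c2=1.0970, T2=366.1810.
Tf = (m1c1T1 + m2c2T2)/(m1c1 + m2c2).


num = 5818.9443
den = 17.2879
Tf = 336.5903 K

336.5903 K


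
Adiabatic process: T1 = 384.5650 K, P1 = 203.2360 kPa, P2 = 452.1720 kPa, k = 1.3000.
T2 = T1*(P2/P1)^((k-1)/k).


(k-1)/k = 0.2308
(P2/P1)^exp = 1.2027
T2 = 384.5650 * 1.2027 = 462.5052 K

462.5052 K


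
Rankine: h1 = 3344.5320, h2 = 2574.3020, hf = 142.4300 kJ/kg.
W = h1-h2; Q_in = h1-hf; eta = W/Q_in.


W = 770.2300 kJ/kg
Q_in = 3202.1020 kJ/kg
eta = 0.2405 = 24.0539%

eta = 24.0539%


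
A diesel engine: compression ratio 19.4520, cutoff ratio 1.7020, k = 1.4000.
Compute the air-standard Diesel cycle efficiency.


r^(k-1) = 3.2778
rc^k = 2.1054
eta = 0.6568 = 65.6849%

65.6849%


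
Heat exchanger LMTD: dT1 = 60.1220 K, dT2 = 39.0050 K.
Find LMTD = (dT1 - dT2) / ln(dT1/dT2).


dT1/dT2 = 1.5414
ln(dT1/dT2) = 0.4327
LMTD = 21.1170 / 0.4327 = 48.8044 K

48.8044 K


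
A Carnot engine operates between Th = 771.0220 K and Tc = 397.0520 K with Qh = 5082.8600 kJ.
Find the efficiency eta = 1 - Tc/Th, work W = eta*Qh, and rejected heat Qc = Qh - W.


eta = 1 - 397.0520/771.0220 = 0.4850
W = 0.4850 * 5082.8600 = 2465.3475 kJ
Qc = 5082.8600 - 2465.3475 = 2617.5125 kJ

eta = 48.5032%, W = 2465.3475 kJ, Qc = 2617.5125 kJ


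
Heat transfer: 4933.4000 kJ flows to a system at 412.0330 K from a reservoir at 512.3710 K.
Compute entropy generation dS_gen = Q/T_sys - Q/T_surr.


dS_sys = 4933.4000/412.0330 = 11.9733 kJ/K
dS_surr = -4933.4000/512.3710 = -9.6286 kJ/K
dS_gen = 11.9733 - 9.6286 = 2.3447 kJ/K (irreversible)

dS_gen = 2.3447 kJ/K, irreversible


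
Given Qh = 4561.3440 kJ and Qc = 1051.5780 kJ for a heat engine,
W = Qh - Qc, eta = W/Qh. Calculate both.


W = 4561.3440 - 1051.5780 = 3509.7660 kJ
eta = 3509.7660 / 4561.3440 = 0.7695 = 76.9459%

W = 3509.7660 kJ, eta = 76.9459%


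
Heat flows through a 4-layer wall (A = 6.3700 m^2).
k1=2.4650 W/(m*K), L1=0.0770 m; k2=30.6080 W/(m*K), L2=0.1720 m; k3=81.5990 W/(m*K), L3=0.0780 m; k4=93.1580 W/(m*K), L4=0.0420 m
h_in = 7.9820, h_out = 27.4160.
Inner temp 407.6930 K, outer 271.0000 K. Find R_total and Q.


R_conv_in = 1/(7.9820*6.3700) = 0.0197
R_1 = 0.0770/(2.4650*6.3700) = 0.0049
R_2 = 0.1720/(30.6080*6.3700) = 0.0009
R_3 = 0.0780/(81.5990*6.3700) = 0.0002
R_4 = 0.0420/(93.1580*6.3700) = 7.0777e-05
R_conv_out = 1/(27.4160*6.3700) = 0.0057
R_total = 0.0314 K/W
Q = 136.6930 / 0.0314 = 4353.2270 W

R_total = 0.0314 K/W, Q = 4353.2270 W


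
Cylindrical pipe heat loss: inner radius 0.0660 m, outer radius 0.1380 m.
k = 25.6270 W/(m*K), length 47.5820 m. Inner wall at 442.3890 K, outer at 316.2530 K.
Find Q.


dT = 126.1360 K
ln(ro/ri) = 0.7376
Q = 2*pi*25.6270*47.5820*126.1360 / 0.7376 = 1310204.5363 W

1310204.5363 W


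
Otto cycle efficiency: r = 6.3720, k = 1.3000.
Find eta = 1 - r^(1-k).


r^(k-1) = 1.7429
eta = 1 - 1/1.7429 = 0.4263 = 42.6257%

42.6257%


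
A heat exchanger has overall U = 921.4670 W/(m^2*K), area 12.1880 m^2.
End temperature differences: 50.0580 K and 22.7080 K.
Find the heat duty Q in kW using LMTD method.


LMTD = 34.5999 K
Q = 921.4670 * 12.1880 * 34.5999 = 388585.7689 W = 388.5858 kW

388.5858 kW


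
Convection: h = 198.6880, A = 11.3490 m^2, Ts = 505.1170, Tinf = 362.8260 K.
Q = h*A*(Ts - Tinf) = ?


dT = 142.2910 K
Q = 198.6880 * 11.3490 * 142.2910 = 320853.4147 W

320853.4147 W


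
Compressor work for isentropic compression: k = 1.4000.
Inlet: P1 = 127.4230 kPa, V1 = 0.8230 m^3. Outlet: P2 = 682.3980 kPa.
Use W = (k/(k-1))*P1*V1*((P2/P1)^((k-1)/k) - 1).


(k-1)/k = 0.2857
(P2/P1)^exp = 1.6152
W = 3.5000 * 127.4230 * 0.8230 * (1.6152 - 1) = 225.8034 kJ

225.8034 kJ


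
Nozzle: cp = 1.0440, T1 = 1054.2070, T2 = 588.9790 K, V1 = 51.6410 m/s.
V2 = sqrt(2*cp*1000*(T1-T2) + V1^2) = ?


dT = 465.2280 K
2*cp*1000*dT = 971396.0640
V1^2 = 2666.7929
V2 = sqrt(974062.8569) = 986.9462 m/s

986.9462 m/s


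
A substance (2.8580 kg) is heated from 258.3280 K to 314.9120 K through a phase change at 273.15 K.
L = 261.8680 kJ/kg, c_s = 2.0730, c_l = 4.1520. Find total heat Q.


Q1 (sensible, solid) = 2.8580 * 2.0730 * 14.8220 = 87.8149 kJ
Q2 (latent) = 2.8580 * 261.8680 = 748.4187 kJ
Q3 (sensible, liquid) = 2.8580 * 4.1520 * 41.7620 = 495.5653 kJ
Q_total = 1331.7989 kJ

1331.7989 kJ


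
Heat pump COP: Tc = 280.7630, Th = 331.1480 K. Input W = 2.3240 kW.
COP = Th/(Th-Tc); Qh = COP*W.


COP = 331.1480 / 50.3850 = 6.5724
Qh = 6.5724 * 2.3240 = 15.2741 kW

COP = 6.5724, Qh = 15.2741 kW


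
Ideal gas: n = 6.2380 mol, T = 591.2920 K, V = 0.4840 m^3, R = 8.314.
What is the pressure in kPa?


P = nRT/V = 6.2380 * 8.314 * 591.2920 / 0.4840
= 30666.0185 / 0.4840 = 63359.5424 Pa = 63.3595 kPa

63.3595 kPa


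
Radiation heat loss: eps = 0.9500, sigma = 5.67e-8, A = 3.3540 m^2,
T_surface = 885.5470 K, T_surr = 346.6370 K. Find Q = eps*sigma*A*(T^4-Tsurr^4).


T^4 = 6.1496e+11
Tsurr^4 = 1.4438e+10
Q = 0.9500 * 5.67e-8 * 3.3540 * 6.0052e+11 = 108492.1732 W

108492.1732 W


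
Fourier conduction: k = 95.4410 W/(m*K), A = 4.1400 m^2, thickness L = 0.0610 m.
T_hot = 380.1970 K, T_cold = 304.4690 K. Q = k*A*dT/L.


dT = 75.7280 K
Q = 95.4410 * 4.1400 * 75.7280 / 0.0610 = 490525.9351 W

490525.9351 W


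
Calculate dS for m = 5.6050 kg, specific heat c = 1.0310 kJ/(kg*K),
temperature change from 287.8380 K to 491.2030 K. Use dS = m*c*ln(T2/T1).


T2/T1 = 1.7065
ln(T2/T1) = 0.5345
dS = 5.6050 * 1.0310 * 0.5345 = 3.0885 kJ/K

3.0885 kJ/K


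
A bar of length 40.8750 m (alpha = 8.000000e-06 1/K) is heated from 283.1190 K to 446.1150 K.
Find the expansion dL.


dT = 162.9960 K
dL = 8.000000e-06 * 40.8750 * 162.9960 = 0.053300 m
L_final = 40.928300 m

dL = 0.053300 m


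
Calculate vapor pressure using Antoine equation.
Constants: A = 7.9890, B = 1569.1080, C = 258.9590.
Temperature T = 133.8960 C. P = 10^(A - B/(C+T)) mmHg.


C+T = 392.8550
B/(C+T) = 3.9941
log10(P) = 7.9890 - 3.9941 = 3.9949
P = 10^3.9949 = 9882.9164 mmHg

9882.9164 mmHg


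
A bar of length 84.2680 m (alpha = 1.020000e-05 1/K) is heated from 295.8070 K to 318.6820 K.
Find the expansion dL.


dT = 22.8750 K
dL = 1.020000e-05 * 84.2680 * 22.8750 = 0.019662 m
L_final = 84.287662 m

dL = 0.019662 m


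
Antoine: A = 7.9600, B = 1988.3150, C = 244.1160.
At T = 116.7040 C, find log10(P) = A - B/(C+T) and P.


C+T = 360.8200
B/(C+T) = 5.5105
log10(P) = 7.9600 - 5.5105 = 2.4495
P = 10^2.4495 = 281.4846 mmHg

281.4846 mmHg


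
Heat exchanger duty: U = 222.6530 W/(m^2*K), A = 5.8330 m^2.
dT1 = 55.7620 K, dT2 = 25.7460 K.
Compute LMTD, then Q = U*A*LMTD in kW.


LMTD = 38.8399 K
Q = 222.6530 * 5.8330 * 38.8399 = 50442.7464 W = 50.4427 kW

50.4427 kW


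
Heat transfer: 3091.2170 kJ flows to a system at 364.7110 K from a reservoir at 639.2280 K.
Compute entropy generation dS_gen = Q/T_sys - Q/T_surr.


dS_sys = 3091.2170/364.7110 = 8.4758 kJ/K
dS_surr = -3091.2170/639.2280 = -4.8359 kJ/K
dS_gen = 8.4758 - 4.8359 = 3.6399 kJ/K (irreversible)

dS_gen = 3.6399 kJ/K, irreversible


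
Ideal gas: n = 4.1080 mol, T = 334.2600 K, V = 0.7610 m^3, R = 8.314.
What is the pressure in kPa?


P = nRT/V = 4.1080 * 8.314 * 334.2600 / 0.7610
= 11416.2866 / 0.7610 = 15001.6907 Pa = 15.0017 kPa

15.0017 kPa


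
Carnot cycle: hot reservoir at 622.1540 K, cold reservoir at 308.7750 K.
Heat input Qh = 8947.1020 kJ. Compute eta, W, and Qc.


eta = 1 - 308.7750/622.1540 = 0.5037
W = 0.5037 * 8947.1020 = 4506.6557 kJ
Qc = 8947.1020 - 4506.6557 = 4440.4463 kJ

eta = 50.3700%, W = 4506.6557 kJ, Qc = 4440.4463 kJ


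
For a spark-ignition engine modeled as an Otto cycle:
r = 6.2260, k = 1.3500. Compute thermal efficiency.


r^(k-1) = 1.8966
eta = 1 - 1/1.8966 = 0.4727 = 47.2738%

47.2738%


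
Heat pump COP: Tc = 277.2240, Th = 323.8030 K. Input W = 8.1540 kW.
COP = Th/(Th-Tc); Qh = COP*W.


COP = 323.8030 / 46.5790 = 6.9517
Qh = 6.9517 * 8.1540 = 56.6841 kW

COP = 6.9517, Qh = 56.6841 kW


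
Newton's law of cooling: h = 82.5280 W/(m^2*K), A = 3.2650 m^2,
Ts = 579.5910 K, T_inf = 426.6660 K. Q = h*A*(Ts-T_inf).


dT = 152.9250 K
Q = 82.5280 * 3.2650 * 152.9250 = 41206.2407 W

41206.2407 W


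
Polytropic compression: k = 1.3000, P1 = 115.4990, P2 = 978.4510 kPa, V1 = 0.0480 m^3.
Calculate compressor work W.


(k-1)/k = 0.2308
(P2/P1)^exp = 1.6374
W = 4.3333 * 115.4990 * 0.0480 * (1.6374 - 1) = 15.3119 kJ

15.3119 kJ


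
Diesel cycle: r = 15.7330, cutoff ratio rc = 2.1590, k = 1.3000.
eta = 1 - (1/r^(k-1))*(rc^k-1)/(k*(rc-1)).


r^(k-1) = 2.2858
rc^k = 2.7197
eta = 0.5007 = 50.0662%

50.0662%


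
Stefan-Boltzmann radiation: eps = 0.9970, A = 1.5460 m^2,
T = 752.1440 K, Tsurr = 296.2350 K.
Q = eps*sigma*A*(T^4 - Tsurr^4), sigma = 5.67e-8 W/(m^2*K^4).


T^4 = 3.2004e+11
Tsurr^4 = 7.7010e+09
Q = 0.9970 * 5.67e-8 * 1.5460 * 3.1234e+11 = 27296.9218 W

27296.9218 W


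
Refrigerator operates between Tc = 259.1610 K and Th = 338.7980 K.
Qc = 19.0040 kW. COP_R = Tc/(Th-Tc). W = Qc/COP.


COP = 259.1610 / 79.6370 = 3.2543
W = 19.0040 / 3.2543 = 5.8397 kW

COP = 3.2543, W = 5.8397 kW


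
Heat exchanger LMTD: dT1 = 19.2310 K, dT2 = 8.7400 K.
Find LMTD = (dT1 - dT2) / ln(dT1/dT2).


dT1/dT2 = 2.2003
ln(dT1/dT2) = 0.7886
LMTD = 10.4910 / 0.7886 = 13.3031 K

13.3031 K


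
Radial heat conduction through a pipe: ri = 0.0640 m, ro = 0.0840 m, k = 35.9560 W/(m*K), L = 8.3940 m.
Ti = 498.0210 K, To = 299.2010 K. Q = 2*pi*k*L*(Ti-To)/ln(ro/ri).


dT = 198.8200 K
ln(ro/ri) = 0.2719
Q = 2*pi*35.9560*8.3940*198.8200 / 0.2719 = 1386491.5205 W

1386491.5205 W


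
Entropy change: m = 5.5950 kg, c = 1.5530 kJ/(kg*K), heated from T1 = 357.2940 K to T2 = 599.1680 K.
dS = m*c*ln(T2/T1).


T2/T1 = 1.6770
ln(T2/T1) = 0.5170
dS = 5.5950 * 1.5530 * 0.5170 = 4.4921 kJ/K

4.4921 kJ/K


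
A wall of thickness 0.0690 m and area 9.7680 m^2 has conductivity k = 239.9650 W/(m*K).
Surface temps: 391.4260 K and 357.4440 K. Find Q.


dT = 33.9820 K
Q = 239.9650 * 9.7680 * 33.9820 / 0.0690 = 1154392.2388 W

1154392.2388 W


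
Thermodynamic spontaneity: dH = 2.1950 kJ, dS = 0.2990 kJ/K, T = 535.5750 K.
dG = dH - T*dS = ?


T*dS = 535.5750 * 0.2990 = 160.1369 kJ
dG = 2.1950 - 160.1369 = -157.9419 kJ (spontaneous)

dG = -157.9419 kJ, spontaneous


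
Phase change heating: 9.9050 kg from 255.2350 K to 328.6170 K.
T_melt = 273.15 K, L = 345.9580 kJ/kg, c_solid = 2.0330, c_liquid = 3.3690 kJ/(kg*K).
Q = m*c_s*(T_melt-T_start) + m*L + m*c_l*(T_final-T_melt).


Q1 (sensible, solid) = 9.9050 * 2.0330 * 17.9150 = 360.7519 kJ
Q2 (latent) = 9.9050 * 345.9580 = 3426.7140 kJ
Q3 (sensible, liquid) = 9.9050 * 3.3690 * 55.4670 = 1850.9307 kJ
Q_total = 5638.3967 kJ

5638.3967 kJ


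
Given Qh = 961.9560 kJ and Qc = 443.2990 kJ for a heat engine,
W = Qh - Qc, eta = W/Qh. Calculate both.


W = 961.9560 - 443.2990 = 518.6570 kJ
eta = 518.6570 / 961.9560 = 0.5392 = 53.9169%

W = 518.6570 kJ, eta = 53.9169%


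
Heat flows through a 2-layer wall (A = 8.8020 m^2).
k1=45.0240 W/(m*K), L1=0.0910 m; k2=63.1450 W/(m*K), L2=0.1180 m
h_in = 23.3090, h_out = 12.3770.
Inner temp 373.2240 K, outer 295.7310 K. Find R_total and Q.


R_conv_in = 1/(23.3090*8.8020) = 0.0049
R_1 = 0.0910/(45.0240*8.8020) = 0.0002
R_2 = 0.1180/(63.1450*8.8020) = 0.0002
R_conv_out = 1/(12.3770*8.8020) = 0.0092
R_total = 0.0145 K/W
Q = 77.4930 / 0.0145 = 5346.1139 W

R_total = 0.0145 K/W, Q = 5346.1139 W


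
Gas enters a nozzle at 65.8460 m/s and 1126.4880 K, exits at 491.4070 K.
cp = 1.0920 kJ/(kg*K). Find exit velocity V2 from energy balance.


dT = 635.0810 K
2*cp*1000*dT = 1387016.9040
V1^2 = 4335.6957
V2 = sqrt(1391352.5997) = 1179.5561 m/s

1179.5561 m/s


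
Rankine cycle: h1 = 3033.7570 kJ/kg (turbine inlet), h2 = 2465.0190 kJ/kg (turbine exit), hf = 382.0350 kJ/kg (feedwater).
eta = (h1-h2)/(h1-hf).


W = 568.7380 kJ/kg
Q_in = 2651.7220 kJ/kg
eta = 0.2145 = 21.4479%

eta = 21.4479%


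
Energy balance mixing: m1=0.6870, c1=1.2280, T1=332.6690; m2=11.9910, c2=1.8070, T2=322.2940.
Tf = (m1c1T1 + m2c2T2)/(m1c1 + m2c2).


num = 7264.0332
den = 22.5114
Tf = 322.6828 K

322.6828 K


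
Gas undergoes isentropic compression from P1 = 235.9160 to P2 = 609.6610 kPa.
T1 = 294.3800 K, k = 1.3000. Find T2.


(k-1)/k = 0.2308
(P2/P1)^exp = 1.2450
T2 = 294.3800 * 1.2450 = 366.4896 K

366.4896 K


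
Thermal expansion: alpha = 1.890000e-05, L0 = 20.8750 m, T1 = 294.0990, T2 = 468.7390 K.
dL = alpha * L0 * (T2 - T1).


dT = 174.6400 K
dL = 1.890000e-05 * 20.8750 * 174.6400 = 0.068902 m
L_final = 20.943902 m

dL = 0.068902 m


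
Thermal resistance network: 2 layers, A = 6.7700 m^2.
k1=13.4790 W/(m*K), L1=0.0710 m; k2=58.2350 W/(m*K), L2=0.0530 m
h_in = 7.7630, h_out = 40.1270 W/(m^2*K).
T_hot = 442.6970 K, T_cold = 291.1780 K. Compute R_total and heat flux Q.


R_conv_in = 1/(7.7630*6.7700) = 0.0190
R_1 = 0.0710/(13.4790*6.7700) = 0.0008
R_2 = 0.0530/(58.2350*6.7700) = 0.0001
R_conv_out = 1/(40.1270*6.7700) = 0.0037
R_total = 0.0236 K/W
Q = 151.5190 / 0.0236 = 6414.5709 W

R_total = 0.0236 K/W, Q = 6414.5709 W


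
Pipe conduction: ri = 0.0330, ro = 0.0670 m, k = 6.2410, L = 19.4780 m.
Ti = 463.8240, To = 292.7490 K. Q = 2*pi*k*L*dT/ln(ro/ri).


dT = 171.0750 K
ln(ro/ri) = 0.7082
Q = 2*pi*6.2410*19.4780*171.0750 / 0.7082 = 184509.2748 W

184509.2748 W


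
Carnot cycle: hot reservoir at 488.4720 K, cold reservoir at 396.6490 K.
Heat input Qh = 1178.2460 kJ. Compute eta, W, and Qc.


eta = 1 - 396.6490/488.4720 = 0.1880
W = 0.1880 * 1178.2460 = 221.4868 kJ
Qc = 1178.2460 - 221.4868 = 956.7592 kJ

eta = 18.7980%, W = 221.4868 kJ, Qc = 956.7592 kJ


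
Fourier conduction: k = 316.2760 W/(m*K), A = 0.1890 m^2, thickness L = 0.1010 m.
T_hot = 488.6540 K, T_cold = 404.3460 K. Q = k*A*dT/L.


dT = 84.3080 K
Q = 316.2760 * 0.1890 * 84.3080 / 0.1010 = 49897.1172 W

49897.1172 W


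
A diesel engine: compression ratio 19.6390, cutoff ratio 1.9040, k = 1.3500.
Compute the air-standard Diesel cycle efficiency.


r^(k-1) = 2.8353
rc^k = 2.3853
eta = 0.5996 = 59.9629%

59.9629%


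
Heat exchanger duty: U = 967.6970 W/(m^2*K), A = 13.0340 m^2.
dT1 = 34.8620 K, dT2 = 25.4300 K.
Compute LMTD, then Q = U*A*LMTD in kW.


LMTD = 29.8985 K
Q = 967.6970 * 13.0340 * 29.8985 = 377108.0673 W = 377.1081 kW

377.1081 kW


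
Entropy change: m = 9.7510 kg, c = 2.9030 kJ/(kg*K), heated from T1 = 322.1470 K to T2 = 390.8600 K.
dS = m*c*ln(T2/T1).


T2/T1 = 1.2133
ln(T2/T1) = 0.1933
dS = 9.7510 * 2.9030 * 0.1933 = 5.4729 kJ/K

5.4729 kJ/K


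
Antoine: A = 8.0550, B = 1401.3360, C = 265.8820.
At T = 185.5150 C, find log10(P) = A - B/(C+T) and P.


C+T = 451.3970
B/(C+T) = 3.1044
log10(P) = 8.0550 - 3.1044 = 4.9506
P = 10^4.9506 = 89239.5906 mmHg

89239.5906 mmHg


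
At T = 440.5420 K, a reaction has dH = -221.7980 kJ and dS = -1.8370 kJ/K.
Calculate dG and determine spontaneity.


T*dS = 440.5420 * -1.8370 = -809.2757 kJ
dG = -221.7980 + 809.2757 = 587.4777 kJ (non-spontaneous)

dG = 587.4777 kJ, non-spontaneous


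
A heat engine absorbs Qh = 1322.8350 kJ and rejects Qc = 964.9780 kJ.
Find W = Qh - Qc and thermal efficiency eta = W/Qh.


W = 1322.8350 - 964.9780 = 357.8570 kJ
eta = 357.8570 / 1322.8350 = 0.2705 = 27.0523%

W = 357.8570 kJ, eta = 27.0523%


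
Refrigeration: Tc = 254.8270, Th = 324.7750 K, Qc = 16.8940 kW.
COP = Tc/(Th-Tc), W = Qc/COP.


COP = 254.8270 / 69.9480 = 3.6431
W = 16.8940 / 3.6431 = 4.6373 kW

COP = 3.6431, W = 4.6373 kW


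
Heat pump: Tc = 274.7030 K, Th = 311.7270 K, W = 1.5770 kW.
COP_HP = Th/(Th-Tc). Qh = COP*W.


COP = 311.7270 / 37.0240 = 8.4196
Qh = 8.4196 * 1.5770 = 13.2777 kW

COP = 8.4196, Qh = 13.2777 kW


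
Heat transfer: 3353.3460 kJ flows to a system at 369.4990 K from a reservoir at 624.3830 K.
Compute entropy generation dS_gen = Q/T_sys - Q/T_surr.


dS_sys = 3353.3460/369.4990 = 9.0754 kJ/K
dS_surr = -3353.3460/624.3830 = -5.3707 kJ/K
dS_gen = 9.0754 - 5.3707 = 3.7047 kJ/K (irreversible)

dS_gen = 3.7047 kJ/K, irreversible


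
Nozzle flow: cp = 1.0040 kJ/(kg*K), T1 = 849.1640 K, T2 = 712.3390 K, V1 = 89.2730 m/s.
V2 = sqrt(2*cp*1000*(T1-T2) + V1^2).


dT = 136.8250 K
2*cp*1000*dT = 274744.6000
V1^2 = 7969.6685
V2 = sqrt(282714.2685) = 531.7088 m/s

531.7088 m/s


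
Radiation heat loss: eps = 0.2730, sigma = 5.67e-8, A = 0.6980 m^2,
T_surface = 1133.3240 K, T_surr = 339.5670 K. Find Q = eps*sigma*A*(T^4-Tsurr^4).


T^4 = 1.6497e+12
Tsurr^4 = 1.3295e+10
Q = 0.2730 * 5.67e-8 * 0.6980 * 1.6364e+12 = 17680.8556 W

17680.8556 W


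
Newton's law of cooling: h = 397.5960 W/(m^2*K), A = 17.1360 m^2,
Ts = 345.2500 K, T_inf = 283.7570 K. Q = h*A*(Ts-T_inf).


dT = 61.4930 K
Q = 397.5960 * 17.1360 * 61.4930 = 418964.4185 W

418964.4185 W


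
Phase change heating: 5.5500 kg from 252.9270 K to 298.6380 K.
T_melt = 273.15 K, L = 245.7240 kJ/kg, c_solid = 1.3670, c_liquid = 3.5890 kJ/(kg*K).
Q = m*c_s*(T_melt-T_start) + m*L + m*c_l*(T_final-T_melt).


Q1 (sensible, solid) = 5.5500 * 1.3670 * 20.2230 = 153.4289 kJ
Q2 (latent) = 5.5500 * 245.7240 = 1363.7682 kJ
Q3 (sensible, liquid) = 5.5500 * 3.5890 * 25.4880 = 507.6942 kJ
Q_total = 2024.8913 kJ

2024.8913 kJ


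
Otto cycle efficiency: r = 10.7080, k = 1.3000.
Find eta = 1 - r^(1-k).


r^(k-1) = 2.0366
eta = 1 - 1/2.0366 = 0.5090 = 50.8993%

50.8993%


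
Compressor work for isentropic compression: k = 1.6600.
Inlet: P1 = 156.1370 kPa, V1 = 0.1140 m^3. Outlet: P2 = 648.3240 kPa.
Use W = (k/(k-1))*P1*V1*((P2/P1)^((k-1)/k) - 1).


(k-1)/k = 0.3976
(P2/P1)^exp = 1.7613
W = 2.5152 * 156.1370 * 0.1140 * (1.7613 - 1) = 34.0809 kJ

34.0809 kJ


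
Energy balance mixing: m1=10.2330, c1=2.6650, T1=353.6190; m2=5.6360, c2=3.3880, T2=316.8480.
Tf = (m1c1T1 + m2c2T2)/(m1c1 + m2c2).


num = 15693.6634
den = 46.3657
Tf = 338.4756 K

338.4756 K


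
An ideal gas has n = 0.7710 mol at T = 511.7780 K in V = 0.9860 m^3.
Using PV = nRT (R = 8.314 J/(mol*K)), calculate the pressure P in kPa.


P = nRT/V = 0.7710 * 8.314 * 511.7780 / 0.9860
= 3280.5451 / 0.9860 = 3327.1248 Pa = 3.3271 kPa

3.3271 kPa
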